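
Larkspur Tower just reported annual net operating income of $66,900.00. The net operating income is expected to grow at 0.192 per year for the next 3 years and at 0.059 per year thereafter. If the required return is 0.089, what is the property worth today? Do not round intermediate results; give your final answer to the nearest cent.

D_1 = 79744.80000
D_2 = 95055.80160
D_3 = 113306.51551
Terminal value at year 3: TV = D_3×(1+g_2)/(r−g_2) = 119991.59992/0.03 = 3999719.99740
P_0 = D_1/(1+r)^1 + D_2/(1+r)^2 + D_3/(1+r)^3 + TV/(1+r)^3
    = 73227.54821 + 80153.56976 + 87734.66956 + 3097033.83546 = 3338149.62299

$3338149.62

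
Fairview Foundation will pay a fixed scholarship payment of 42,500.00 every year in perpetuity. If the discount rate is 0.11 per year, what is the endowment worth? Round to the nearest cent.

Level perpetuity: PV = C / r = 42,500.00 / 0.11 = 386,363.64

386363.64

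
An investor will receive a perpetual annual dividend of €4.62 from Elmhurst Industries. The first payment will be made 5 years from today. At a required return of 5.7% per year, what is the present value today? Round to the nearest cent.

€64.93

Value at end of year 4: C / r = €4.62 / 0.057 = €81.0526
Discount to today: PV = €81.0526 / (1 + 0.057)^4 = €81.0526 / 1.248245 = €64.93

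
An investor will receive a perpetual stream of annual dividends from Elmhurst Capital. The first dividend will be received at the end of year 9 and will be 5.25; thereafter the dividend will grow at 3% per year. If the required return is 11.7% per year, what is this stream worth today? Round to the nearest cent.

24.90

Value at end of year 8: C₁ / (r − g) = 5.25 / (0.117 − 0.03) = 60.3448
Discount to today: PV = 60.3448 / (1 + 0.117)^8 = 60.3448 / 2.423402 = 24.90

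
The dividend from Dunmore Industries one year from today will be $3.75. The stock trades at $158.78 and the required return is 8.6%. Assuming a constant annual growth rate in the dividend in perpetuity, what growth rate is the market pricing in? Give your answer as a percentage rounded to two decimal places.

6.24%

P = D₁/(r−g) ⇒ g = r − D₁/P = 0.086 − $3.75/$158.78 = 0.062382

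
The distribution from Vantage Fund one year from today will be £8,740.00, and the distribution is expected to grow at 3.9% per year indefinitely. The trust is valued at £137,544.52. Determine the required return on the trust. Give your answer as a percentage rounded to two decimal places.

P = D₁/(r − g) ⇒ r = D₁/P + g = £8,740.0000/£137,544.52 + 0.039 = 0.063543 + 0.039 = 0.102543

10.25%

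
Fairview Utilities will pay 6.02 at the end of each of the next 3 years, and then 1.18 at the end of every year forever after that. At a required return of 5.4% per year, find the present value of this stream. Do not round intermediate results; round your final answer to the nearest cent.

34.93

PV of 3-year annuity: 6.02 × [1 − (1+0.054)^−3] / 0.054 = 16.27185
Perpetuity value at year 3: 1.18 / 0.054 = 21.85185
PV of perpetuity: 21.85185 / (1+0.054)^3 = 18.66235
Total PV = 16.27185 + 18.66235 = 34.93420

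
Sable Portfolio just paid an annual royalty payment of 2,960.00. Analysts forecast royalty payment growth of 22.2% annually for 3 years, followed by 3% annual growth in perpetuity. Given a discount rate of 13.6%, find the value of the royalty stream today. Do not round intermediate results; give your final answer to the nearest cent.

46095.19

D_1 = 3617.12000
D_2 = 4420.12064
D_3 = 5401.38742
Terminal value at year 3: TV = D_3×(1+g_2)/(r−g_2) = 5563.42904/0.106 = 52485.17967
P_0 = D_1/(1+r)^1 + D_2/(1+r)^2 + D_3/(1+r)^3 + TV/(1+r)^3
    = 3184.08451 + 3425.13316 + 3684.43021 + 35801.53884 = 46095.18671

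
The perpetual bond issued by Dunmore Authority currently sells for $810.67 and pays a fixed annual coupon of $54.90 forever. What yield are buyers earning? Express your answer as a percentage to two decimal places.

P = C/r ⇒ r = C/P = $54.90/$810.67 = 0.067722

6.77%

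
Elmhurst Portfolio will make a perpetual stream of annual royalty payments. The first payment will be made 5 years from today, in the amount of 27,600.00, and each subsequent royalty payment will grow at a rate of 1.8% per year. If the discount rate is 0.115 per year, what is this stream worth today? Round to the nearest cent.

Value at end of year 4: C₁ / (r − g) = 27,600.00 / (0.115 − 0.018) = 284,536.0825
Discount to today: PV = 284,536.0825 / (1 + 0.115)^4 = 284,536.0825 / 1.545608 = 184,093.26

184093.26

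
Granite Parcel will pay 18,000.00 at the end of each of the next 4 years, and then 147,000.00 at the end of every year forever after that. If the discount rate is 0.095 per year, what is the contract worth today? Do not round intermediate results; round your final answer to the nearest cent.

1133990.36

PV of 4-year annuity: 18,000.00 × [1 − (1+0.095)^−4] / 0.095 = 57680.66018
Perpetuity value at year 4: 147,000.00 / 0.095 = 1547368.42105
PV of perpetuity: 1547368.42105 / (1+0.095)^4 = 1076309.69623
Total PV = 57680.66018 + 1076309.69623 = 1133990.35641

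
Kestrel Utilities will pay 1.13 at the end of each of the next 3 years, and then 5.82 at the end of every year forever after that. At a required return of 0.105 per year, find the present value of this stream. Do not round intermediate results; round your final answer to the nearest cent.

43.87

PV of 3-year annuity: 1.13 × [1 − (1+0.105)^−3] / 0.105 = 2.78559
Perpetuity value at year 3: 5.82 / 0.105 = 55.42857
PV of perpetuity: 55.42857 / (1+0.105)^3 = 41.08155
Total PV = 2.78559 + 41.08155 = 43.86714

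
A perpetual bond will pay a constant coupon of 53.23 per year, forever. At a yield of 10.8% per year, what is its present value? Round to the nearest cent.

492.87

Level perpetuity: PV = C / r = 53.23 / 0.108 = 492.87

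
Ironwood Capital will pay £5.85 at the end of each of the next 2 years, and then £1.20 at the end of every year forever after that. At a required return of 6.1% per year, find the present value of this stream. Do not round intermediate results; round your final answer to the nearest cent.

£28.19

PV of 2-year annuity: £5.85 × [1 − (1+0.061)^−2] / 0.061 = 10.71034
Perpetuity value at year 2: £1.20 / 0.061 = 19.67213
PV of perpetuity: 19.67213 / (1+0.061)^2 = 17.47514
Total PV = 10.71034 + 17.47514 = 28.18548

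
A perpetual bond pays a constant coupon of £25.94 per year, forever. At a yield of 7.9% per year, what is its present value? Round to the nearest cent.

£328.35

Level perpetuity: PV = C / r = £25.94 / 0.079 = £328.35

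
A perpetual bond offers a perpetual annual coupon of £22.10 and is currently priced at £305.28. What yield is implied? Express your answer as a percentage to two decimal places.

7.24%

P = C/r ⇒ r = C/P = £22.10/£305.28 = 0.072393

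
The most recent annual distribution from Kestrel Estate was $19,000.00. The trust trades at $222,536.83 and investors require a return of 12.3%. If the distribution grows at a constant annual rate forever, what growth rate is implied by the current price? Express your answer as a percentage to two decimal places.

P = D₀(1+g)/(r−g) ⇒ P(r−g) = D₀(1+g) ⇒ g(P+D₀) = P·r − D₀
g = (P·r − D₀)/(P + D₀) = ($222,536.83×0.123 − $19,000.00) / ($222,536.83 + $19,000.00) = 0.034662

3.47%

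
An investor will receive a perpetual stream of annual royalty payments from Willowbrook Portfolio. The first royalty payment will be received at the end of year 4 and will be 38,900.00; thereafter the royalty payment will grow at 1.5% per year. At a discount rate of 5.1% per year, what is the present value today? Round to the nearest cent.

930762.66

Value at end of year 3: C₁ / (r − g) = 38,900.00 / (0.051 − 0.015) = 1,080,555.5556
Discount to today: PV = 1,080,555.5556 / (1 + 0.051)^3 = 1,080,555.5556 / 1.160936 = 930,762.66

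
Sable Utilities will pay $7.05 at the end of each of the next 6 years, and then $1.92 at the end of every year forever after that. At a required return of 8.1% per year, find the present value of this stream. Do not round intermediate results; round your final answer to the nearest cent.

$47.35

PV of 6-year annuity: $7.05 × [1 − (1+0.081)^−6] / 0.081 = 32.49267
Perpetuity value at year 6: $1.92 / 0.081 = 23.70370
PV of perpetuity: 23.70370 / (1+0.081)^6 = 14.85464
Total PV = 32.49267 + 14.85464 = 47.34730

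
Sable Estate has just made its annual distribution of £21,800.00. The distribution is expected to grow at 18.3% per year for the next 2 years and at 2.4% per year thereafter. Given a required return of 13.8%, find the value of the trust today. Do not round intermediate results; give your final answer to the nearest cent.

£257830.39

D_1 = 25789.40000
D_2 = 30508.86020
Terminal value at year 2: TV = D_2×(1+g_2)/(r−g_2) = 31241.07284/0.114 = 274044.49864
P_0 = D_1/(1+r)^1 + D_2/(1+r)^2 + TV/(1+r)^2
    = 22662.03866 + 23558.16497 + 211610.18362 = 257830.38726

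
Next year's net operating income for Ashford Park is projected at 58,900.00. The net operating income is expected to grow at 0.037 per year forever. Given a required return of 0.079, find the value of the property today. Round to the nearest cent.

Growing perpetuity: P = D₁ / (r − g) = 58,900.0000 / (0.079 − 0.037) = 1,402,380.95

1402380.95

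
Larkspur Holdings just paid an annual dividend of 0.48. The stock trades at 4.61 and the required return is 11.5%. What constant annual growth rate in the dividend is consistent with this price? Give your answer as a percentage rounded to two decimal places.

P = D₀(1+g)/(r−g) ⇒ P(r−g) = D₀(1+g) ⇒ g(P+D₀) = P·r − D₀
g = (P·r − D₀)/(P + D₀) = (4.61×0.115 − 0.48) / (4.61 + 0.48) = 0.009853

0.99%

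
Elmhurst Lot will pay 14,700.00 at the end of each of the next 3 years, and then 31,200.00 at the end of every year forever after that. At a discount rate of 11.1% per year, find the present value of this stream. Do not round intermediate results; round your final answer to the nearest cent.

PV of 3-year annuity: 14,700.00 × [1 − (1+0.111)^−3] / 0.111 = 35860.22042
Perpetuity value at year 3: 31,200.00 / 0.111 = 281081.08108
PV of perpetuity: 281081.08108 / (1+0.111)^3 = 204969.59284
Total PV = 35860.22042 + 204969.59284 = 240829.81326

240829.81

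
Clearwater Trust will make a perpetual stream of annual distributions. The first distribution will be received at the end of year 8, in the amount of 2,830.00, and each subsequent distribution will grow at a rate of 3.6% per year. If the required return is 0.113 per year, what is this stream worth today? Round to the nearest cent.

17371.19

Value at end of year 7: C₁ / (r − g) = 2,830.00 / (0.113 − 0.036) = 36,753.2468
Discount to today: PV = 36,753.2468 / (1 + 0.113)^7 = 36,753.2468 / 2.115759 = 17,371.19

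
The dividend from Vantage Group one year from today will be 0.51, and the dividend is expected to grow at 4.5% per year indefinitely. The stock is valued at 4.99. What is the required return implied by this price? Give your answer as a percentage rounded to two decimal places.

P = D₁/(r − g) ⇒ r = D₁/P + g = 0.5100/4.99 + 0.045 = 0.102204 + 0.045 = 0.147204

14.72%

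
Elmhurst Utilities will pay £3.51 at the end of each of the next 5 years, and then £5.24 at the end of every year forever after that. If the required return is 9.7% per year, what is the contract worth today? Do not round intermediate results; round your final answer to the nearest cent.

£47.41

PV of 5-year annuity: £3.51 × [1 − (1+0.097)^−5] / 0.097 = 13.40827
Perpetuity value at year 5: £5.24 / 0.097 = 54.02062
PV of perpetuity: 54.02062 / (1+0.097)^5 = 34.00372
Total PV = 13.40827 + 34.00372 = 47.41199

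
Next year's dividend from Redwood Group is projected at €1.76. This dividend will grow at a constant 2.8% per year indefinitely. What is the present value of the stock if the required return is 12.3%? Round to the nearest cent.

€18.53

Growing perpetuity: P = D₁ / (r − g) = €1.7600 / (0.123 − 0.028) = €18.53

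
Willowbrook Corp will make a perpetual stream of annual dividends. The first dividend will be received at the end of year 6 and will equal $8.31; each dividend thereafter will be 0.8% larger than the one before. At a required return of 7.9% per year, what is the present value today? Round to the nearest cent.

Value at end of year 5: C₁ / (r − g) = $8.31 / (0.079 − 0.008) = $117.0423
Discount to today: PV = $117.0423 / (1 + 0.079)^5 = $117.0423 / 1.462538 = $80.03

$80.03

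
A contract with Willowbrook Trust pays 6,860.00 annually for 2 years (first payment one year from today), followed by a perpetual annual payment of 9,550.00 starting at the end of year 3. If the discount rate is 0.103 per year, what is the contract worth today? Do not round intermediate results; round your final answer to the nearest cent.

PV of 2-year annuity: 6,860.00 × [1 − (1+0.103)^−2] / 0.103 = 11858.02505
Perpetuity value at year 2: 9,550.00 / 0.103 = 92718.44660
PV of perpetuity: 92718.44660 / (1+0.103)^2 = 76210.55458
Total PV = 11858.02505 + 76210.55458 = 88068.57964

88068.58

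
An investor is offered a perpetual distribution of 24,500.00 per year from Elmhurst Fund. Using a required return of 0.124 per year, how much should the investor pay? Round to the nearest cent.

Level perpetuity: PV = C / r = 24,500.00 / 0.124 = 197,580.65

197580.65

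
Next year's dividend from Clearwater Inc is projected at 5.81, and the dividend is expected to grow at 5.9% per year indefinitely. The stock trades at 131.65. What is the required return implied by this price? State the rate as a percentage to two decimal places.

P = D₁/(r − g) ⇒ r = D₁/P + g = 5.8100/131.65 + 0.059 = 0.044132 + 0.059 = 0.103132

10.31%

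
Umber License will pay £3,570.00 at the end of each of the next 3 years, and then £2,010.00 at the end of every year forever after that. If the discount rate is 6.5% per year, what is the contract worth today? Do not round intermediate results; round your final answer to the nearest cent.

£35054.70

PV of 3-year annuity: £3,570.00 × [1 − (1+0.065)^−3] / 0.065 = 9455.05757
Perpetuity value at year 3: £2,010.00 / 0.065 = 30923.07692
PV of perpetuity: 30923.07692 / (1+0.065)^3 = 25599.64115
Total PV = 9455.05757 + 25599.64115 = 35054.69872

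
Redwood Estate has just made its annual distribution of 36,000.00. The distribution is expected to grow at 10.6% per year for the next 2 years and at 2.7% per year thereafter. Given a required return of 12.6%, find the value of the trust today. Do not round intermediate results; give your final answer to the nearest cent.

430398.84

D_1 = 39816.00000
D_2 = 44036.49600
Terminal value at year 2: TV = D_2×(1+g_2)/(r−g_2) = 45225.48139/0.099 = 456823.04436
P_0 = D_1/(1+r)^1 + D_2/(1+r)^2 + TV/(1+r)^2
    = 35360.56838 + 34732.49434 + 360305.77467 = 430398.83740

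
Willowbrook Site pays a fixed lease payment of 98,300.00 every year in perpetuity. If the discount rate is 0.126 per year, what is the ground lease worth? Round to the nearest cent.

Level perpetuity: PV = C / r = 98,300.00 / 0.126 = 780,158.73

780158.73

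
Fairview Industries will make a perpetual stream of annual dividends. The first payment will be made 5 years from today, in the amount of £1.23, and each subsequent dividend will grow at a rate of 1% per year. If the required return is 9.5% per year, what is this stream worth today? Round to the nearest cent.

£10.07

Value at end of year 4: C₁ / (r − g) = £1.23 / (0.095 − 0.01) = £14.4706
Discount to today: PV = £14.4706 / (1 + 0.095)^4 = £14.4706 / 1.437661 = £10.07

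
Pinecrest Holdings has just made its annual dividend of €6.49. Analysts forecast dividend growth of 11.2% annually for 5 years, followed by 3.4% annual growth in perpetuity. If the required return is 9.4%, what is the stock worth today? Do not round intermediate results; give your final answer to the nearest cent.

€155.44

D_1 = 7.21688
D_2 = 8.02517
D_3 = 8.92399
D_4 = 9.92348
D_5 = 11.03491
Terminal value at year 5: TV = D_5×(1+g_2)/(r−g_2) = 11.41009/0.06 = 190.16821
P_0 = D_1/(1+r)^1 + D_2/(1+r)^2 + D_3/(1+r)^3 + D_4/(1+r)^4 + D_5/(1+r)^5 + TV/(1+r)^5
    = 6.59678 + 6.70532 + 6.81565 + 6.92779 + 7.04177 + 121.35322 = 155.44053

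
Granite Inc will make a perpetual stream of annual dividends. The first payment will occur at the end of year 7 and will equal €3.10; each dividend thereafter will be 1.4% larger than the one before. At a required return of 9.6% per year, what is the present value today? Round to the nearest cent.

€21.81

Value at end of year 6: C₁ / (r − g) = €3.10 / (0.096 − 0.014) = €37.8049
Discount to today: PV = €37.8049 / (1 + 0.096)^6 = €37.8049 / 1.733258 = €21.81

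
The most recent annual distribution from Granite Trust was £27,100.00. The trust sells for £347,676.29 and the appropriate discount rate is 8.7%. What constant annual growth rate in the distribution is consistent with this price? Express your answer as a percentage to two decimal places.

0.84%

P = D₀(1+g)/(r−g) ⇒ P(r−g) = D₀(1+g) ⇒ g(P+D₀) = P·r − D₀
g = (P·r − D₀)/(P + D₀) = (£347,676.29×0.087 − £27,100.00) / (£347,676.29 + £27,100.00) = 0.008399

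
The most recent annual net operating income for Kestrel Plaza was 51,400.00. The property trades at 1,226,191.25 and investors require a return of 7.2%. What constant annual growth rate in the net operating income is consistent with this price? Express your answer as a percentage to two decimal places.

P = D₀(1+g)/(r−g) ⇒ P(r−g) = D₀(1+g) ⇒ g(P+D₀) = P·r − D₀
g = (P·r − D₀)/(P + D₀) = (1,226,191.25×0.072 − 51,400.00) / (1,226,191.25 + 51,400.00) = 0.028871

2.89%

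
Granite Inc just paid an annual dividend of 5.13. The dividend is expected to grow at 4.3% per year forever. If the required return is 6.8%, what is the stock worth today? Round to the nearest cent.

D₁ = D₀ × (1 + g) = 5.13 × 1.043 = 5.3506
Growing perpetuity: P = D₁ / (r − g) = 5.3506 / (0.068 − 0.043) = 214.02

214.02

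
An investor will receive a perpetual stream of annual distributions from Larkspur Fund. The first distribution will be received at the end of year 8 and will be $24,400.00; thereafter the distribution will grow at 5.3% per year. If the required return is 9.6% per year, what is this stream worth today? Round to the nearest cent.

$298708.44

Value at end of year 7: C₁ / (r − g) = $24,400.00 / (0.096 − 0.053) = $567,441.8605
Discount to today: PV = $567,441.8605 / (1 + 0.096)^7 = $567,441.8605 / 1.899651 = $298,708.44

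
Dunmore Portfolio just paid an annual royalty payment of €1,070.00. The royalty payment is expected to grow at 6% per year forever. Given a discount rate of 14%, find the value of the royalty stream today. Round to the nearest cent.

D₁ = D₀ × (1 + g) = €1,070.00 × 1.06 = €1,134.2000
Growing perpetuity: P = D₁ / (r − g) = €1,134.2000 / (0.14 − 0.06) = €14,177.50

€14177.50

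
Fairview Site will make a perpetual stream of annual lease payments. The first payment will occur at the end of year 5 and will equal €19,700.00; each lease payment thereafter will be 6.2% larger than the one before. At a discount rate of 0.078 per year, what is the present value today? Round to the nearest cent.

€911740.40

Value at end of year 4: C₁ / (r − g) = €19,700.00 / (0.078 − 0.062) = €1,231,250.0000
Discount to today: PV = €1,231,250.0000 / (1 + 0.078)^4 = €1,231,250.0000 / 1.350439 = €911,740.40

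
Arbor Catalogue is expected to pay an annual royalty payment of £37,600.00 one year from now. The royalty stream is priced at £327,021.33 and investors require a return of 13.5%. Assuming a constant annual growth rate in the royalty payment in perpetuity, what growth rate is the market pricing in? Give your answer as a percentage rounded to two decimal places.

2.00%

P = D₁/(r−g) ⇒ g = r − D₁/P = 0.135 − £37,600.00/£327,021.33 = 0.020023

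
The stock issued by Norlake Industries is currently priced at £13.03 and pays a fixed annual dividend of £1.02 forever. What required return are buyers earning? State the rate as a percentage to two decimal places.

P = C/r ⇒ r = C/P = £1.02/£13.03 = 0.078281

7.83%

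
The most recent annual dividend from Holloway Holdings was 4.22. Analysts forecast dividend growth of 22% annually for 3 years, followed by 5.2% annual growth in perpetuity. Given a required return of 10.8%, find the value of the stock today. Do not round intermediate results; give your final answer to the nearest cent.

D_1 = 5.14840
D_2 = 6.28105
D_3 = 7.66288
Terminal value at year 3: TV = D_3×(1+g_2)/(r−g_2) = 8.06135/0.056 = 143.95265
P_0 = D_1/(1+r)^1 + D_2/(1+r)^2 + D_3/(1+r)^3 + TV/(1+r)^3
    = 4.64657 + 5.11626 + 5.63343 + 105.82795 = 121.22420

121.22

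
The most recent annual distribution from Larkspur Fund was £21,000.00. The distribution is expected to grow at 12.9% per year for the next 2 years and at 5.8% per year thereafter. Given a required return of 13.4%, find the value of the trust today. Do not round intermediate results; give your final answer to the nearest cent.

£331492.45

D_1 = 23709.00000
D_2 = 26767.46100
Terminal value at year 2: TV = D_2×(1+g_2)/(r−g_2) = 28319.97374/0.076 = 372631.23339
P_0 = D_1/(1+r)^1 + D_2/(1+r)^2 + TV/(1+r)^2
    = 20907.40741 + 20815.22307 + 289769.81591 = 331492.44639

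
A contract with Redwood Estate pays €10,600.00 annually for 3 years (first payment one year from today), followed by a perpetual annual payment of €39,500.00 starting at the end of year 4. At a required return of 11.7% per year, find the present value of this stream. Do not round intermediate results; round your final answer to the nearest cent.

PV of 3-year annuity: €10,600.00 × [1 − (1+0.117)^−3] / 0.117 = 25591.23673
Perpetuity value at year 3: €39,500.00 / 0.117 = 337606.83761
PV of perpetuity: 337606.83761 / (1+0.117)^3 = 242243.26677
Total PV = 25591.23673 + 242243.26677 = 267834.50350

€267834.50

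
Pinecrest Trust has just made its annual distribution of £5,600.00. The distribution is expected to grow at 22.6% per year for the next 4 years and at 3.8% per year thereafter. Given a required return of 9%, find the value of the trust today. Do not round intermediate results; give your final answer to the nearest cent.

£209226.06

D_1 = 6865.60000
D_2 = 8417.22560
D_3 = 10319.51859
D_4 = 12651.72979
Terminal value at year 4: TV = D_4×(1+g_2)/(r−g_2) = 13132.49552/0.052 = 252547.99073
P_0 = D_1/(1+r)^1 + D_2/(1+r)^2 + D_3/(1+r)^3 + D_4/(1+r)^4 + TV/(1+r)^4
    = 6298.71560 + 7084.61039 + 7968.56177 + 8962.80434 + 178911.36363 = 209226.05574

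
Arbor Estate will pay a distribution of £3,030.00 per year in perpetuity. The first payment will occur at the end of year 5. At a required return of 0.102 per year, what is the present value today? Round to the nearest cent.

Value at end of year 4: C / r = £3,030.00 / 0.102 = £29,705.8824
Discount to today: PV = £29,705.8824 / (1 + 0.102)^4 = £29,705.8824 / 1.474777 = £20,142.63

£20142.63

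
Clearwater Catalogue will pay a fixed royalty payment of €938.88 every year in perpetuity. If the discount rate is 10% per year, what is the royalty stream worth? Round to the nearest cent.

Level perpetuity: PV = C / r = €938.88 / 0.1 = €9,388.80

€9388.80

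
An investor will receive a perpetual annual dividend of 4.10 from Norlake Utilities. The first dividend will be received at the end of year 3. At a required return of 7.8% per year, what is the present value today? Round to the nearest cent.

45.23

Value at end of year 2: C / r = 4.10 / 0.078 = 52.5641
Discount to today: PV = 52.5641 / (1 + 0.078)^2 = 52.5641 / 1.162084 = 45.23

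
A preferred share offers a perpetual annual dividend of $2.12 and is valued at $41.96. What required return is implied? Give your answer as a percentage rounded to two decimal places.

5.05%

P = C/r ⇒ r = C/P = $2.12/$41.96 = 0.050524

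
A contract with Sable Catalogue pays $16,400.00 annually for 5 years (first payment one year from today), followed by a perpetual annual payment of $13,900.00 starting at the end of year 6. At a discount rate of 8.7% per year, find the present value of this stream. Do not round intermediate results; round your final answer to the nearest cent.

PV of 5-year annuity: $16,400.00 × [1 − (1+0.087)^−5] / 0.087 = 64289.93733
Perpetuity value at year 5: $13,900.00 / 0.087 = 159770.11494
PV of perpetuity: 159770.11494 / (1+0.087)^5 = 105280.47294
Total PV = 64289.93733 + 105280.47294 = 169570.41027

$169570.41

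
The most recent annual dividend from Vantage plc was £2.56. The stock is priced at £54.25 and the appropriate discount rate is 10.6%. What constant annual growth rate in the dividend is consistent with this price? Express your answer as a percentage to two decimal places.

5.62%

P = D₀(1+g)/(r−g) ⇒ P(r−g) = D₀(1+g) ⇒ g(P+D₀) = P·r − D₀
g = (P·r − D₀)/(P + D₀) = (£54.25×0.106 − £2.56) / (£54.25 + £2.56) = 0.056161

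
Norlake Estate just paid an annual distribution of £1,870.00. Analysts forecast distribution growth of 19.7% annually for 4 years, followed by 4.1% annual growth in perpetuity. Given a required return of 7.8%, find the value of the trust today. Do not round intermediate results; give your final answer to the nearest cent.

D_1 = 2238.39000
D_2 = 2679.35283
D_3 = 3207.18534
D_4 = 3839.00085
Terminal value at year 4: TV = D_4×(1+g_2)/(r−g_2) = 3996.39988/0.037 = 108010.80767
P_0 = D_1/(1+r)^1 + D_2/(1+r)^2 + D_3/(1+r)^3 + D_4/(1+r)^4 + TV/(1+r)^4
    = 2076.42857 + 2305.64471 + 2560.16393 + 2842.77943 + 79981.98351 = 89767.00016

£89767.00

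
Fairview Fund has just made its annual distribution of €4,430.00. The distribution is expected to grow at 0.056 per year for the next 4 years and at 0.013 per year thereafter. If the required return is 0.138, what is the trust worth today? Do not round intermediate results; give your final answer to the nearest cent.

D_1 = 4678.08000
D_2 = 4940.05248
D_3 = 5216.69542
D_4 = 5508.83036
Terminal value at year 4: TV = D_4×(1+g_2)/(r−g_2) = 5580.44516/0.125 = 44643.56126
P_0 = D_1/(1+r)^1 + D_2/(1+r)^2 + D_3/(1+r)^3 + D_4/(1+r)^4 + TV/(1+r)^4
    = 4110.79086 + 3814.58273 + 3539.71825 + 3284.65946 + 26618.88029 = 41368.63159

€41368.63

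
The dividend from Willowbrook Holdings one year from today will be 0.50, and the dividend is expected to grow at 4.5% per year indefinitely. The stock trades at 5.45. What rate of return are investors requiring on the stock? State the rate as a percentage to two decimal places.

13.67%

P = D₁/(r − g) ⇒ r = D₁/P + g = 0.5000/5.45 + 0.045 = 0.091743 + 0.045 = 0.136743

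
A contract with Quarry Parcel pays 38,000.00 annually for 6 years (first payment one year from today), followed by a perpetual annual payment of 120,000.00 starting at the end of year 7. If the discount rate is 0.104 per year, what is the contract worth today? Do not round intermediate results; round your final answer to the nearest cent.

PV of 6-year annuity: 38,000.00 × [1 − (1+0.104)^−6] / 0.104 = 163577.80563
Perpetuity value at year 6: 120,000.00 / 0.104 = 1153846.15385
PV of perpetuity: 1153846.15385 / (1+0.104)^6 = 637284.66240
Total PV = 163577.80563 + 637284.66240 = 800862.46802

800862.47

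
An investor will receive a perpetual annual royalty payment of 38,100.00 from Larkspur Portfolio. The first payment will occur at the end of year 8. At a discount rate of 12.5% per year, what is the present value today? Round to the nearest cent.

Value at end of year 7: C / r = 38,100.00 / 0.125 = 304,800.0000
Discount to today: PV = 304,800.0000 / (1 + 0.125)^7 = 304,800.0000 / 2.280697 = 133,643.34

133643.34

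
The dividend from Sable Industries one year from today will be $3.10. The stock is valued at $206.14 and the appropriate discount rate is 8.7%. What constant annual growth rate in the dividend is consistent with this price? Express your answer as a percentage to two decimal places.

P = D₁/(r−g) ⇒ g = r − D₁/P = 0.087 − $3.10/$206.14 = 0.071962

7.20%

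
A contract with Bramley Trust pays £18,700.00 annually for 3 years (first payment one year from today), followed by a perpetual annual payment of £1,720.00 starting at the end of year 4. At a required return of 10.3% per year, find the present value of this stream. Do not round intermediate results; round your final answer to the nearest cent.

£58703.75

PV of 3-year annuity: £18,700.00 × [1 − (1+0.103)^−3] / 0.103 = 46259.61378
Perpetuity value at year 3: £1,720.00 / 0.103 = 16699.02913
PV of perpetuity: 16699.02913 / (1+0.103)^3 = 12444.13417
Total PV = 46259.61378 + 12444.13417 = 58703.74795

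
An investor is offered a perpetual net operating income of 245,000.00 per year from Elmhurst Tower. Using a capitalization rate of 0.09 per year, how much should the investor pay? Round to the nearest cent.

2722222.22

Level perpetuity: PV = C / r = 245,000.00 / 0.09 = 2,722,222.22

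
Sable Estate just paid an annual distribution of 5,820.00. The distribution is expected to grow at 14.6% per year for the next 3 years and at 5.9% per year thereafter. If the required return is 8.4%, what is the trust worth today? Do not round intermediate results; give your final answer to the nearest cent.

D_1 = 6669.72000
D_2 = 7643.49912
D_3 = 8759.44999
Terminal value at year 3: TV = D_3×(1+g_2)/(r−g_2) = 9276.25754/0.025 = 371050.30164
P_0 = D_1/(1+r)^1 + D_2/(1+r)^2 + D_3/(1+r)^3 + TV/(1+r)^3
    = 6152.87823 + 6504.79562 + 6876.84112 + 291302.99002 = 310837.50499

310837.50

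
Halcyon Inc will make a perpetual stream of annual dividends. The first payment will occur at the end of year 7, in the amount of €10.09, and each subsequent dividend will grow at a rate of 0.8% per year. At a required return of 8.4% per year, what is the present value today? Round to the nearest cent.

€81.83

Value at end of year 6: C₁ / (r − g) = €10.09 / (0.084 − 0.008) = €132.7632
Discount to today: PV = €132.7632 / (1 + 0.084)^6 = €132.7632 / 1.622466 = €81.83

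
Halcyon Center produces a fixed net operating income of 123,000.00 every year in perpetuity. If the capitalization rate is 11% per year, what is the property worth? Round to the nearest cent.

Level perpetuity: PV = C / r = 123,000.00 / 0.11 = 1,118,181.82

1118181.82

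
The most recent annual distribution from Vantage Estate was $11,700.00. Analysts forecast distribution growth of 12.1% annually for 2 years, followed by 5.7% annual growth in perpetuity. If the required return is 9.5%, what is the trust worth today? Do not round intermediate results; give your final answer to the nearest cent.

D_1 = 13115.70000
D_2 = 14702.69970
Terminal value at year 2: TV = D_2×(1+g_2)/(r−g_2) = 15540.75358/0.038 = 408967.19955
P_0 = D_1/(1+r)^1 + D_2/(1+r)^2 + TV/(1+r)^2
    = 11977.80822 + 12262.21280 + 341083.12967 = 365323.15068

$365323.15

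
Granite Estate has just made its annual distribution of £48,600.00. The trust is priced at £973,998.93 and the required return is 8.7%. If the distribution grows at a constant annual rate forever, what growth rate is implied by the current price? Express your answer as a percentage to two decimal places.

P = D₀(1+g)/(r−g) ⇒ P(r−g) = D₀(1+g) ⇒ g(P+D₀) = P·r − D₀
g = (P·r − D₀)/(P + D₀) = (£973,998.93×0.087 − £48,600.00) / (£973,998.93 + £48,600.00) = 0.035339

3.53%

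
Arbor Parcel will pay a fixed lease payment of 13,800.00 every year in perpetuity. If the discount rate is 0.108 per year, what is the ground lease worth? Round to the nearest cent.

127777.78

Level perpetuity: PV = C / r = 13,800.00 / 0.108 = 127,777.78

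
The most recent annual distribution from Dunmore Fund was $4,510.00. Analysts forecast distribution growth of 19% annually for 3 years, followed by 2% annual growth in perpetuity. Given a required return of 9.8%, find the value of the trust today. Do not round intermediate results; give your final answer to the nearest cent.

$91005.19

D_1 = 5366.90000
D_2 = 6386.61100
D_3 = 7600.06709
Terminal value at year 3: TV = D_3×(1+g_2)/(r−g_2) = 7752.06843/0.078 = 99385.49272
P_0 = D_1/(1+r)^1 + D_2/(1+r)^2 + D_3/(1+r)^3 + TV/(1+r)^3
    = 4887.88707 + 5297.43680 + 5741.30218 + 75078.56700 = 91005.19305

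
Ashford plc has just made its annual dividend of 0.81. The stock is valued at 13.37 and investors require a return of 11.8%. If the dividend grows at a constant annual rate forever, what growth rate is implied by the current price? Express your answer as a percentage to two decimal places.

5.41%

P = D₀(1+g)/(r−g) ⇒ P(r−g) = D₀(1+g) ⇒ g(P+D₀) = P·r − D₀
g = (P·r − D₀)/(P + D₀) = (13.37×0.118 − 0.81) / (13.37 + 0.81) = 0.054137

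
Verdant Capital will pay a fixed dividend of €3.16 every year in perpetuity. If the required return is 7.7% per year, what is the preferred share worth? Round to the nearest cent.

€41.04

Level perpetuity: PV = C / r = €3.16 / 0.077 = €41.04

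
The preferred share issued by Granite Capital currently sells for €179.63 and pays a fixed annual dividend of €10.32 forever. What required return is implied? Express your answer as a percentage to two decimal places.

P = C/r ⇒ r = C/P = €10.32/€179.63 = 0.057451

5.75%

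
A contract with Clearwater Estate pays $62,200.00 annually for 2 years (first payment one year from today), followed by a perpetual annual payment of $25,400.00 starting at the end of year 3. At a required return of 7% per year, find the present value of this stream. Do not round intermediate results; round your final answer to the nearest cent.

$429392.21

PV of 2-year annuity: $62,200.00 × [1 − (1+0.07)^−2] / 0.07 = 112458.73002
Perpetuity value at year 2: $25,400.00 / 0.07 = 362857.14286
PV of perpetuity: 362857.14286 / (1+0.07)^2 = 316933.48140
Total PV = 112458.73002 + 316933.48140 = 429392.21142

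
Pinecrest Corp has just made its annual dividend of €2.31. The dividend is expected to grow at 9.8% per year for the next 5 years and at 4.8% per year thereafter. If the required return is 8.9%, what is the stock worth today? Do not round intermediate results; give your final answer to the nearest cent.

€73.37

D_1 = 2.53638
D_2 = 2.78495
D_3 = 3.05787
D_4 = 3.35754
D_5 = 3.68658
Terminal value at year 5: TV = D_5×(1+g_2)/(r−g_2) = 3.86354/0.041 = 94.23259
P_0 = D_1/(1+r)^1 + D_2/(1+r)^2 + D_3/(1+r)^3 + D_4/(1+r)^4 + D_5/(1+r)^5 + TV/(1+r)^5
    = 2.32909 + 2.34834 + 2.36775 + 2.38732 + 2.40705 + 61.52643 = 73.36597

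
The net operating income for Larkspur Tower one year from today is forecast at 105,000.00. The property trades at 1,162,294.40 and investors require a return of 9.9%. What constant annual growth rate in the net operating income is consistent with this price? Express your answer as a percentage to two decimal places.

P = D₁/(r−g) ⇒ g = r − D₁/P = 0.099 − 105,000.00/1,162,294.40 = 0.008661

0.87%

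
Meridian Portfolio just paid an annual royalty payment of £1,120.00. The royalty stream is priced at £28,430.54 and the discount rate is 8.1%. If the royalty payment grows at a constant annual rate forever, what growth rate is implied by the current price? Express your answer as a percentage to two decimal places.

4.00%

P = D₀(1+g)/(r−g) ⇒ P(r−g) = D₀(1+g) ⇒ g(P+D₀) = P·r − D₀
g = (P·r − D₀)/(P + D₀) = (£28,430.54×0.081 − £1,120.00) / (£28,430.54 + £1,120.00) = 0.040029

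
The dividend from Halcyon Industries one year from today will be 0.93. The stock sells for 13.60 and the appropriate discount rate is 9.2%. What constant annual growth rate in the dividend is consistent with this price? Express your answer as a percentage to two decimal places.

P = D₁/(r−g) ⇒ g = r − D₁/P = 0.092 − 0.93/13.60 = 0.023618

2.36%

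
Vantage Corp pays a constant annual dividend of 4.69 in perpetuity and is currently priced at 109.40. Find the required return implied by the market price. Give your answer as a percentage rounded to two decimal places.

P = C/r ⇒ r = C/P = 4.69/109.40 = 0.042870

4.29%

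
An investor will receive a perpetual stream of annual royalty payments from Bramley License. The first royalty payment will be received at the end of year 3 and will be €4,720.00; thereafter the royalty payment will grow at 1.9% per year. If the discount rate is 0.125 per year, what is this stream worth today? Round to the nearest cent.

€35182.86

Value at end of year 2: C₁ / (r − g) = €4,720.00 / (0.125 − 0.019) = €44,528.3019
Discount to today: PV = €44,528.3019 / (1 + 0.125)^2 = €44,528.3019 / 1.265625 = €35,182.86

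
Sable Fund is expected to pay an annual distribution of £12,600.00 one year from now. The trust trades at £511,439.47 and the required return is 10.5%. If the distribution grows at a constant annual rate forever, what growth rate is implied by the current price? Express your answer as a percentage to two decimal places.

8.04%

P = D₁/(r−g) ⇒ g = r − D₁/P = 0.105 − £12,600.00/£511,439.47 = 0.080364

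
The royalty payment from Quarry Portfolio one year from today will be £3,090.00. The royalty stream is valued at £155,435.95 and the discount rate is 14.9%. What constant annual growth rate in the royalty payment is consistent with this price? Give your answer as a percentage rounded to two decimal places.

P = D₁/(r−g) ⇒ g = r − D₁/P = 0.149 − £3,090.00/£155,435.95 = 0.129120

12.91%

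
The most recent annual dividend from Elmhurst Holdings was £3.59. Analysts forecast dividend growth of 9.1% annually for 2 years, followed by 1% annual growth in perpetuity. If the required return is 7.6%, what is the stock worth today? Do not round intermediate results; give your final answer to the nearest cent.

£63.81

D_1 = 3.91669
D_2 = 4.27311
Terminal value at year 2: TV = D_2×(1+g_2)/(r−g_2) = 4.31584/0.066 = 65.39151
P_0 = D_1/(1+r)^1 + D_2/(1+r)^2 + TV/(1+r)^2
    = 3.64005 + 3.69079 + 56.48028 = 63.81112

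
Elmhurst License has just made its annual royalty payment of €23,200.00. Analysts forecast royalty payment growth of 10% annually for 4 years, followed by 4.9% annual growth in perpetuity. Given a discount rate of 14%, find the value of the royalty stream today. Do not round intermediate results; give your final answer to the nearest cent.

€316772.32

D_1 = 25520.00000
D_2 = 28072.00000
D_3 = 30879.20000
D_4 = 33967.12000
Terminal value at year 4: TV = D_4×(1+g_2)/(r−g_2) = 35631.50888/0.091 = 391555.04264
P_0 = D_1/(1+r)^1 + D_2/(1+r)^2 + D_3/(1+r)^3 + D_4/(1+r)^4 + TV/(1+r)^4
    = 22385.96491 + 21600.49246 + 20842.58044 + 20111.26183 + 231832.01825 = 316772.31790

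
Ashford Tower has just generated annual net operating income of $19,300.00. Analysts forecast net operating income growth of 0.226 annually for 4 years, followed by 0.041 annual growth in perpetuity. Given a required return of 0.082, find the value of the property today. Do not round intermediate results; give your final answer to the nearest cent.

$914287.83

D_1 = 23661.80000
D_2 = 29009.36680
D_3 = 35565.48370
D_4 = 43603.28301
Terminal value at year 4: TV = D_4×(1+g_2)/(r−g_2) = 45391.01762/0.041 = 1107097.99063
P_0 = D_1/(1+r)^1 + D_2/(1+r)^2 + D_3/(1+r)^3 + D_4/(1+r)^4 + TV/(1+r)^4
    = 21868.57671 + 24778.99727 + 28076.75661 + 31813.40444 + 807750.09812 = 914287.83315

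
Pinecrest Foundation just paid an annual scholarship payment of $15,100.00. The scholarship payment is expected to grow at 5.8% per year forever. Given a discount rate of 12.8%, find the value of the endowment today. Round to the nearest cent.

D₁ = D₀ × (1 + g) = $15,100.00 × 1.058 = $15,975.8000
Growing perpetuity: P = D₁ / (r − g) = $15,975.8000 / (0.128 − 0.058) = $228,225.71

$228225.71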